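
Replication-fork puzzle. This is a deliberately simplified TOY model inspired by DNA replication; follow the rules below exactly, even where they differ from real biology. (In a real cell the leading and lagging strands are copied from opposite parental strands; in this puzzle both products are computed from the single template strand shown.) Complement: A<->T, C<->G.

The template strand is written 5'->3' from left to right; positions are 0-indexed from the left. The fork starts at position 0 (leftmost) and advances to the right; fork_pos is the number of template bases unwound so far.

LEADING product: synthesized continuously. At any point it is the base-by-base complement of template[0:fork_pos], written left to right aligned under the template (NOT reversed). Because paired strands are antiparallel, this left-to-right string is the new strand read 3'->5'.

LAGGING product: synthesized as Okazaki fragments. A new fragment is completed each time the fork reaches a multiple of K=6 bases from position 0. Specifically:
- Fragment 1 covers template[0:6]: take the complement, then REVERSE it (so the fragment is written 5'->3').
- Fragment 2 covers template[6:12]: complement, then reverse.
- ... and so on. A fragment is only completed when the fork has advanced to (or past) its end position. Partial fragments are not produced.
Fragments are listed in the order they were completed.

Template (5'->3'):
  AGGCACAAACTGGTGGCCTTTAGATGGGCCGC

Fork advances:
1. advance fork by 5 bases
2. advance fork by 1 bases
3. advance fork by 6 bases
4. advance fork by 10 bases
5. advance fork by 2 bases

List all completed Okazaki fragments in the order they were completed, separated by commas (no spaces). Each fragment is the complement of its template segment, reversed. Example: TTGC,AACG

Answer: GTGCCT,CAGTTT,GGCCAC,TCTAAA

Derivation:
Step 1: advance 5 -> fork_pos = 0 + 5 = 5. Next multiple of 6 is 6 (not reached); still 0 fragment(s).
Step 2: advance 1 -> fork_pos = 5 + 1 = 6. Reached multiple(s) of 6: 6 -> fragment 1 completed (1 total).
Step 3: advance 6 -> fork_pos = 6 + 6 = 12. Reached multiple(s) of 6: 12 -> fragment 2 completed (2 total).
Step 4: advance 10 -> fork_pos = 12 + 10 = 22. Reached multiple(s) of 6: 18 -> fragment 3 completed (3 total).
Step 5: advance 2 -> fork_pos = 22 + 2 = 24. Reached multiple(s) of 6: 24 -> fragment 4 completed (4 total).
Final fork_pos = 24, so 4 fragment(s) are complete. Build each: template segment -> complement -> reverse.
Fragment 1: template[0:6] = AGGCAC -> complement TCCGTG -> reversed GTGCCT
Fragment 2: template[6:12] = AAACTG -> complement TTTGAC -> reversed CAGTTT
Fragment 3: template[12:18] = GTGGCC -> complement CACCGG -> reversed GGCCAC
Fragment 4: template[18:24] = TTTAGA -> complement AAATCT -> reversed TCTAAA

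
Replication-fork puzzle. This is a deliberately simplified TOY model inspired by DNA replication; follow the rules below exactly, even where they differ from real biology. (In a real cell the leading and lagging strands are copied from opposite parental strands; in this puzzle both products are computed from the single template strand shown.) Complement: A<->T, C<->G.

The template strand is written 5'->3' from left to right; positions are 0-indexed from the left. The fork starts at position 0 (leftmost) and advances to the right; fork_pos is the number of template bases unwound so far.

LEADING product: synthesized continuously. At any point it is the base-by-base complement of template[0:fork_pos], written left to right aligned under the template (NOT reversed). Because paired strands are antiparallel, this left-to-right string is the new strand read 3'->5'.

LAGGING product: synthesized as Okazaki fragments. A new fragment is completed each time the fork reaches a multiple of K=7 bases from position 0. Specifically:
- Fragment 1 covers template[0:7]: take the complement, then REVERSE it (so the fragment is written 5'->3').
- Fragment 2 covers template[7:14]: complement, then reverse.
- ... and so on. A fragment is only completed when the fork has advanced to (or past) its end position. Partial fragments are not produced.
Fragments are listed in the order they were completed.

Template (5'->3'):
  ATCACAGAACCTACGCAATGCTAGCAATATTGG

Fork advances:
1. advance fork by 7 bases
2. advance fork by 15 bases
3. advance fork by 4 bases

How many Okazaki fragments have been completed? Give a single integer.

Answer: 3

Derivation:
Step 1: advance 7 -> fork_pos = 0 + 7 = 7. Reached multiple(s) of 7: 7 -> fragment 1 completed (1 total).
Step 2: advance 15 -> fork_pos = 7 + 15 = 22. Reached multiple(s) of 7: 14, 21 -> fragments 2-3 completed (3 total).
Step 3: advance 4 -> fork_pos = 22 + 4 = 26. Next multiple of 7 is 28 (not reached); still 3 fragment(s).
Check: final fork_pos = 26; the multiples of 7 that are <= 26 are 7..21 -> 26 // 7 = 3 completed fragment(s).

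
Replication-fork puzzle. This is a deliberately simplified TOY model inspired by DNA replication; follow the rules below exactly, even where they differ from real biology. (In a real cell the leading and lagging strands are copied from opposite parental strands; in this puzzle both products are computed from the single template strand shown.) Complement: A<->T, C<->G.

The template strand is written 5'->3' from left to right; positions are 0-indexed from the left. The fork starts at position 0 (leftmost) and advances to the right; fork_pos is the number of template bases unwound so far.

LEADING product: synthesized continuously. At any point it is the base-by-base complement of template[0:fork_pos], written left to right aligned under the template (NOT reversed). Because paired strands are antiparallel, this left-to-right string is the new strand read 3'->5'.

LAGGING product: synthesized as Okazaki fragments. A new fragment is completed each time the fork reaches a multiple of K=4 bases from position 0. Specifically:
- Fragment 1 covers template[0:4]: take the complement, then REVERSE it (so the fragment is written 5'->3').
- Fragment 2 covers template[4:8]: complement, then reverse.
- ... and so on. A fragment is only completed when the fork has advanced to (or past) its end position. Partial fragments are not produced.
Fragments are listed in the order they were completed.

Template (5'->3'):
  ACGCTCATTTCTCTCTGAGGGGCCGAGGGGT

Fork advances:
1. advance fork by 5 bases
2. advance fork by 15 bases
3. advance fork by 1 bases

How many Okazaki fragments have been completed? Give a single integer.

Step 1: advance 5 -> fork_pos = 0 + 5 = 5. Reached multiple(s) of 4: 4 -> fragment 1 completed (1 total).
Step 2: advance 15 -> fork_pos = 5 + 15 = 20. Reached multiple(s) of 4: 8, 12, 16, 20 -> fragments 2-5 completed (5 total).
Step 3: advance 1 -> fork_pos = 20 + 1 = 21. Next multiple of 4 is 24 (not reached); still 5 fragment(s).
Check: final fork_pos = 21; the multiples of 4 that are <= 21 are 4..20 -> 21 // 4 = 5 completed fragment(s).

Answer: 5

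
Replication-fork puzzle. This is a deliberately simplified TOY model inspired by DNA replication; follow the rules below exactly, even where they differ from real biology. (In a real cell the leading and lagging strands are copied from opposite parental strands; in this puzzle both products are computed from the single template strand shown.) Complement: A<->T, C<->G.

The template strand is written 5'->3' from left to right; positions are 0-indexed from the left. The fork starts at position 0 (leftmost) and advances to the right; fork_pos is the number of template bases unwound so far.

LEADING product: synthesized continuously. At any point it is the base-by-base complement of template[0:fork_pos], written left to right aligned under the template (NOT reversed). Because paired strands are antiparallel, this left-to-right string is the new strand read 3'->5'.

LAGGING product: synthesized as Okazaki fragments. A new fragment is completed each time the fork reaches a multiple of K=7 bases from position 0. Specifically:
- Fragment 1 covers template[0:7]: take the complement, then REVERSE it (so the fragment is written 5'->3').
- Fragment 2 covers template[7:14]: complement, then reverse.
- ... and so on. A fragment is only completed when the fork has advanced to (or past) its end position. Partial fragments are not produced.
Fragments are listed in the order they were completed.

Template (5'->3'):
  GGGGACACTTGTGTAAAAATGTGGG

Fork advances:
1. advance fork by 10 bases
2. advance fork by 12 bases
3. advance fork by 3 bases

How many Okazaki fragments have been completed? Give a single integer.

Answer: 3

Derivation:
Step 1: advance 10 -> fork_pos = 0 + 10 = 10. Reached multiple(s) of 7: 7 -> fragment 1 completed (1 total).
Step 2: advance 12 -> fork_pos = 10 + 12 = 22. Reached multiple(s) of 7: 14, 21 -> fragments 2-3 completed (3 total).
Step 3: advance 3 -> fork_pos = 22 + 3 = 25. Next multiple of 7 is 28 (not reached); still 3 fragment(s).
Check: final fork_pos = 25; the multiples of 7 that are <= 25 are 7..21 -> 25 // 7 = 3 completed fragment(s).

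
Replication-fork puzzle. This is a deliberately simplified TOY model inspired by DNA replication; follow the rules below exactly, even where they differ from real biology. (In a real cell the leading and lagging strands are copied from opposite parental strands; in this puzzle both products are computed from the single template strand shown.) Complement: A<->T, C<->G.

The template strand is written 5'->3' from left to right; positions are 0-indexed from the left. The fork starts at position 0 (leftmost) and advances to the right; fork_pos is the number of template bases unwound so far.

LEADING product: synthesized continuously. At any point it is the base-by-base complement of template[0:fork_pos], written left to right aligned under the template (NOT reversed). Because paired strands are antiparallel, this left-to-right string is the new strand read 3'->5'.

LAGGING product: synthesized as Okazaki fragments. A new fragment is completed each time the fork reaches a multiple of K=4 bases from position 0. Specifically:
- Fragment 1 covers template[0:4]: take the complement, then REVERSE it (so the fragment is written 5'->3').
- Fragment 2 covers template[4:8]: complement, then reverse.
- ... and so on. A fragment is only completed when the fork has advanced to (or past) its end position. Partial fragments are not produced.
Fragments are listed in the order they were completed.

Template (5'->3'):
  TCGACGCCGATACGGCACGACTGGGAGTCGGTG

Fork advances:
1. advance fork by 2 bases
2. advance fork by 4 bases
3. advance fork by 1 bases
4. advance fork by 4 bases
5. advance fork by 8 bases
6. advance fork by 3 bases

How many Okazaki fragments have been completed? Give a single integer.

Answer: 5

Derivation:
Step 1: advance 2 -> fork_pos = 0 + 2 = 2. Next multiple of 4 is 4 (not reached); still 0 fragment(s).
Step 2: advance 4 -> fork_pos = 2 + 4 = 6. Reached multiple(s) of 4: 4 -> fragment 1 completed (1 total).
Step 3: advance 1 -> fork_pos = 6 + 1 = 7. Next multiple of 4 is 8 (not reached); still 1 fragment(s).
Step 4: advance 4 -> fork_pos = 7 + 4 = 11. Reached multiple(s) of 4: 8 -> fragment 2 completed (2 total).
Step 5: advance 8 -> fork_pos = 11 + 8 = 19. Reached multiple(s) of 4: 12, 16 -> fragments 3-4 completed (4 total).
Step 6: advance 3 -> fork_pos = 19 + 3 = 22. Reached multiple(s) of 4: 20 -> fragment 5 completed (5 total).
Check: final fork_pos = 22; the multiples of 4 that are <= 22 are 4..20 -> 22 // 4 = 5 completed fragment(s).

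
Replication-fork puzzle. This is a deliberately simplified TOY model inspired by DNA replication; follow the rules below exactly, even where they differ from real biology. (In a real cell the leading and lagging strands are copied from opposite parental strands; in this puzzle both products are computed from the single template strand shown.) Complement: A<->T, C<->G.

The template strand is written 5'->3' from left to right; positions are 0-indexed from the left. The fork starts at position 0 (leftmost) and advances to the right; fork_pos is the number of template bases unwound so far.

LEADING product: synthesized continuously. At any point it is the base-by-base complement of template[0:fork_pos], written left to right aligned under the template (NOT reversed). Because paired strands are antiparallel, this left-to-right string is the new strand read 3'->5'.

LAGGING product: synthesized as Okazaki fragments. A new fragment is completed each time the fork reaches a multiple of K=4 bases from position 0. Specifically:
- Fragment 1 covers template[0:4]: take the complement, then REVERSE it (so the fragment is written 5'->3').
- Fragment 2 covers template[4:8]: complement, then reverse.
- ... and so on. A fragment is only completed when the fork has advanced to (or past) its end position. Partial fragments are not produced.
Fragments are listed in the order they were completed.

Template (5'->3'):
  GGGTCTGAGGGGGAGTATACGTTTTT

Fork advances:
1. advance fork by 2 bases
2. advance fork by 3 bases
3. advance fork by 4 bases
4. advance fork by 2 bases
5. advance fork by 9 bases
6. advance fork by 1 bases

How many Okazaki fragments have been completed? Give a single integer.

Answer: 5

Derivation:
Step 1: advance 2 -> fork_pos = 0 + 2 = 2. Next multiple of 4 is 4 (not reached); still 0 fragment(s).
Step 2: advance 3 -> fork_pos = 2 + 3 = 5. Reached multiple(s) of 4: 4 -> fragment 1 completed (1 total).
Step 3: advance 4 -> fork_pos = 5 + 4 = 9. Reached multiple(s) of 4: 8 -> fragment 2 completed (2 total).
Step 4: advance 2 -> fork_pos = 9 + 2 = 11. Next multiple of 4 is 12 (not reached); still 2 fragment(s).
Step 5: advance 9 -> fork_pos = 11 + 9 = 20. Reached multiple(s) of 4: 12, 16, 20 -> fragments 3-5 completed (5 total).
Step 6: advance 1 -> fork_pos = 20 + 1 = 21. Next multiple of 4 is 24 (not reached); still 5 fragment(s).
Check: final fork_pos = 21; the multiples of 4 that are <= 21 are 4..20 -> 21 // 4 = 5 completed fragment(s).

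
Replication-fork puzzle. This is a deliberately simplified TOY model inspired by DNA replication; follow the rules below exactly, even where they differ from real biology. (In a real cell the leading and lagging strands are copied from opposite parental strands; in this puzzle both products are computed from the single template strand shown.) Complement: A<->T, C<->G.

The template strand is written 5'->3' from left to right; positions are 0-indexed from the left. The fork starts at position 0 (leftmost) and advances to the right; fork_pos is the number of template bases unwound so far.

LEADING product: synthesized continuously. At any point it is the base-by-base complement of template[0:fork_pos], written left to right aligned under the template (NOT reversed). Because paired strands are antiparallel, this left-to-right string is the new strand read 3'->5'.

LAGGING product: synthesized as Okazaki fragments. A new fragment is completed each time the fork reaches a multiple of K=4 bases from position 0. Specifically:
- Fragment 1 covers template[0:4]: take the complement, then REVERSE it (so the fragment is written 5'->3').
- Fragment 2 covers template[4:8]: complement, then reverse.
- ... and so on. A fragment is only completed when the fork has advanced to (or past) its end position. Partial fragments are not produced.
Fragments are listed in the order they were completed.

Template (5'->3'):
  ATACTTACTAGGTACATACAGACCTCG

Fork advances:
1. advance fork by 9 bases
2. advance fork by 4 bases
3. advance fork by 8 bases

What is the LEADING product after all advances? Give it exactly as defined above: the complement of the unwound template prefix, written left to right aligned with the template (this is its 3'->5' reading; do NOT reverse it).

Step 1: advance 9 -> fork_pos = 0 + 9 = 9.
Step 2: advance 4 -> fork_pos = 9 + 4 = 13.
Step 3: advance 8 -> fork_pos = 13 + 8 = 21.
Unwound prefix: template[0:21] = ATACTTACTAGGTACATACAG
Complement it base by base (A<->T, C<->G), keeping left-to-right order:
  [0:5] ATACT -> TATGA
  [5:10] TACTA -> ATGAT
  [10:15] GGTAC -> CCATG
  [15:20] ATACA -> TATGT
  [20:21] G -> C
Concatenate: TATGAATGATCCATGTATGTC (length 21; written aligned with the template, i.e. 3'->5').

Answer: TATGAATGATCCATGTATGTC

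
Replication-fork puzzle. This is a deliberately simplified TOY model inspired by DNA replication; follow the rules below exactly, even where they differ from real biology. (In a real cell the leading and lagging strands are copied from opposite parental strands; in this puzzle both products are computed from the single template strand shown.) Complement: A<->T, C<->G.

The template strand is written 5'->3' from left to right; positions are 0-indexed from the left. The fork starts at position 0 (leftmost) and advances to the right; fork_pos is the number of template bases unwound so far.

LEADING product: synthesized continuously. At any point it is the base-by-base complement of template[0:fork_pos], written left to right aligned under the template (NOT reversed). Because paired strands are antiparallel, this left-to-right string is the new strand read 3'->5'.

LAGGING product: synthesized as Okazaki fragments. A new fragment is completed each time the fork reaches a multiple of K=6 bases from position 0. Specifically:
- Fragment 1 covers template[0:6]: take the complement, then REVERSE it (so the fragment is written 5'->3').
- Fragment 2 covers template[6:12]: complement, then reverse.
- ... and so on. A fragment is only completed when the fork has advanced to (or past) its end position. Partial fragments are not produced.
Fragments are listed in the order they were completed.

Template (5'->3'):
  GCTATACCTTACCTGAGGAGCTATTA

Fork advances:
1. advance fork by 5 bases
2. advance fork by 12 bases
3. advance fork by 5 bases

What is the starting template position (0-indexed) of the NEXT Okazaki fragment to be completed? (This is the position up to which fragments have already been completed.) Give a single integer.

Answer: 18

Derivation:
Step 1: advance 5 -> fork_pos = 0 + 5 = 5. Next multiple of 6 is 6 (not reached); still 0 fragment(s).
Step 2: advance 12 -> fork_pos = 5 + 12 = 17. Reached multiple(s) of 6: 6, 12 -> fragments 1-2 completed (2 total).
Step 3: advance 5 -> fork_pos = 17 + 5 = 22. Reached multiple(s) of 6: 18 -> fragment 3 completed (3 total).
3 fragment(s) completed, covering template[0:18] (3 x 6 = 18). The next fragment, fragment 4, covers template[18:24], so it starts at position 18.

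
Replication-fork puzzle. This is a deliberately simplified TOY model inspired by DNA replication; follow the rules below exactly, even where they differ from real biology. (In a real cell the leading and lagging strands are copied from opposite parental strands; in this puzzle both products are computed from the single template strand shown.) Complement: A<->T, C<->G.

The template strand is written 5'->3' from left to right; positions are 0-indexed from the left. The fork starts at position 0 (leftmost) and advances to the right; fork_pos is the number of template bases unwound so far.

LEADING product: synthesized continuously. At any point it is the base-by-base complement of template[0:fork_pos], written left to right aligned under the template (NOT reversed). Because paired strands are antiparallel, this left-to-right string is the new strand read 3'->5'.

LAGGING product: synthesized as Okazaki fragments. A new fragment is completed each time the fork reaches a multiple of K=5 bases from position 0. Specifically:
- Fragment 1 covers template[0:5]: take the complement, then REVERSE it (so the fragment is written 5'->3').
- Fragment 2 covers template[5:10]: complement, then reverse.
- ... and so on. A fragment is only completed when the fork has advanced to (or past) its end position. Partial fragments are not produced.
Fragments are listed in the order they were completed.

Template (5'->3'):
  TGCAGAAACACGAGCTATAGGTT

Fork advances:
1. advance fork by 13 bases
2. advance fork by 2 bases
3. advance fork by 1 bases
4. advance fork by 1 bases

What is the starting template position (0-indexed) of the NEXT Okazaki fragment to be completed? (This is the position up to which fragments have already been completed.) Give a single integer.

Step 1: advance 13 -> fork_pos = 0 + 13 = 13. Reached multiple(s) of 5: 5, 10 -> fragments 1-2 completed (2 total).
Step 2: advance 2 -> fork_pos = 13 + 2 = 15. Reached multiple(s) of 5: 15 -> fragment 3 completed (3 total).
Step 3: advance 1 -> fork_pos = 15 + 1 = 16. Next multiple of 5 is 20 (not reached); still 3 fragment(s).
Step 4: advance 1 -> fork_pos = 16 + 1 = 17. Next multiple of 5 is 20 (not reached); still 3 fragment(s).
3 fragment(s) completed, covering template[0:15] (3 x 5 = 15). The next fragment, fragment 4, covers template[15:20], so it starts at position 15.

Answer: 15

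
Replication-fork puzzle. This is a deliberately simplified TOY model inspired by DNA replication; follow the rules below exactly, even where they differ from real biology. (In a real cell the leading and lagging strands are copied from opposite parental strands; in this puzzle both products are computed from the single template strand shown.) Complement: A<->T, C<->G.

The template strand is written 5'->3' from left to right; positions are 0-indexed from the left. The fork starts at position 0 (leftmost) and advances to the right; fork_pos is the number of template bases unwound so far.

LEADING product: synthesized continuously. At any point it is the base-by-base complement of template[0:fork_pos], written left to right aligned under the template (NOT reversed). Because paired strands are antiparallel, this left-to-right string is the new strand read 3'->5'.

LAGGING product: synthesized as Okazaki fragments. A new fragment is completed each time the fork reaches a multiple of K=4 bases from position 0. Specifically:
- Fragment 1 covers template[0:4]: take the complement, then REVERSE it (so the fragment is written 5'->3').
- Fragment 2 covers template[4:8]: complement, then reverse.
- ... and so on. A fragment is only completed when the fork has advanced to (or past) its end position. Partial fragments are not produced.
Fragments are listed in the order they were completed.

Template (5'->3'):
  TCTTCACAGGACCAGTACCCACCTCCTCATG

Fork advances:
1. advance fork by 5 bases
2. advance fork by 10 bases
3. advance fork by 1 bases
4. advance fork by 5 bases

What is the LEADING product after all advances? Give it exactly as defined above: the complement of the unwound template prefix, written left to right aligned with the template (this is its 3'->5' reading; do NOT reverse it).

Answer: AGAAGTGTCCTGGTCATGGGT

Derivation:
Step 1: advance 5 -> fork_pos = 0 + 5 = 5.
Step 2: advance 10 -> fork_pos = 5 + 10 = 15.
Step 3: advance 1 -> fork_pos = 15 + 1 = 16.
Step 4: advance 5 -> fork_pos = 16 + 5 = 21.
Unwound prefix: template[0:21] = TCTTCACAGGACCAGTACCCA
Complement it base by base (A<->T, C<->G), keeping left-to-right order:
  [0:5] TCTTC -> AGAAG
  [5:10] ACAGG -> TGTCC
  [10:15] ACCAG -> TGGTC
  [15:20] TACCC -> ATGGG
  [20:21] A -> T
Concatenate: AGAAGTGTCCTGGTCATGGGT (length 21; written aligned with the template, i.e. 3'->5').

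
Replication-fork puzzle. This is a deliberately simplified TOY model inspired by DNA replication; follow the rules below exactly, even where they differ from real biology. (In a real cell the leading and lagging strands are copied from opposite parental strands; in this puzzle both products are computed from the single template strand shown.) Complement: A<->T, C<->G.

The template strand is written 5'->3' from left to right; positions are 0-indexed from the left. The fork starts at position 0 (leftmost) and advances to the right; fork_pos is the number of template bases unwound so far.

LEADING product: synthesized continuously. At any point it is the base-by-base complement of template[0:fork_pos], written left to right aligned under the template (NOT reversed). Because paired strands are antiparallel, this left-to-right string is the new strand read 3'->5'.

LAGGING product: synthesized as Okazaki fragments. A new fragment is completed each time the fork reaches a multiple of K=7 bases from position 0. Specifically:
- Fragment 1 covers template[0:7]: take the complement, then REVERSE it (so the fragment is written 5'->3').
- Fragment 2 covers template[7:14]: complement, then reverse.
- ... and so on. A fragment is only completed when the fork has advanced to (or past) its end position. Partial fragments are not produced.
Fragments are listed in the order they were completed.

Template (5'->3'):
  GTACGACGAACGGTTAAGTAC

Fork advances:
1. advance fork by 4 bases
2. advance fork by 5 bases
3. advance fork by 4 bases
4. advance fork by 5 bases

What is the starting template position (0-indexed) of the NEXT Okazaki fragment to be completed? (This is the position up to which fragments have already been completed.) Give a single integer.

Step 1: advance 4 -> fork_pos = 0 + 4 = 4. Next multiple of 7 is 7 (not reached); still 0 fragment(s).
Step 2: advance 5 -> fork_pos = 4 + 5 = 9. Reached multiple(s) of 7: 7 -> fragment 1 completed (1 total).
Step 3: advance 4 -> fork_pos = 9 + 4 = 13. Next multiple of 7 is 14 (not reached); still 1 fragment(s).
Step 4: advance 5 -> fork_pos = 13 + 5 = 18. Reached multiple(s) of 7: 14 -> fragment 2 completed (2 total).
2 fragment(s) completed, covering template[0:14] (2 x 7 = 14). The next fragment, fragment 3, covers template[14:21], so it starts at position 14.

Answer: 14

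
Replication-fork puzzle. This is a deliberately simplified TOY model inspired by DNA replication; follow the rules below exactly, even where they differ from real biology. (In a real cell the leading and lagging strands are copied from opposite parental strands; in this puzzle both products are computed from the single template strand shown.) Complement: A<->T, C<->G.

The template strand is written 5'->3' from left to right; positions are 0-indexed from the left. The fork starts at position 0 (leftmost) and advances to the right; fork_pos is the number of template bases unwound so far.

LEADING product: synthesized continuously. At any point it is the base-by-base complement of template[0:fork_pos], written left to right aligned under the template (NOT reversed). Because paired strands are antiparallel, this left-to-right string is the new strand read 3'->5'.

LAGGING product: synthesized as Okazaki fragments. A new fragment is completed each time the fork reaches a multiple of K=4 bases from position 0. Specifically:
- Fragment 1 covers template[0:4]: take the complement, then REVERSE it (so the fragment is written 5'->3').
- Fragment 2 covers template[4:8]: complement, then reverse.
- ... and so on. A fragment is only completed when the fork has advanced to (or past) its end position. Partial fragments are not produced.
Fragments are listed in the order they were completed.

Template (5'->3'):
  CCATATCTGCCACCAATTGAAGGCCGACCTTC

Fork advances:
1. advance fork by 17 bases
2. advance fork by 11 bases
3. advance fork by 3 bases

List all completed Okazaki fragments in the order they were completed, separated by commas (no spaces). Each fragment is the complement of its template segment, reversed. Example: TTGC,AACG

Step 1: advance 17 -> fork_pos = 0 + 17 = 17. Reached multiple(s) of 4: 4, 8, 12, 16 -> fragments 1-4 completed (4 total).
Step 2: advance 11 -> fork_pos = 17 + 11 = 28. Reached multiple(s) of 4: 20, 24, 28 -> fragments 5-7 completed (7 total).
Step 3: advance 3 -> fork_pos = 28 + 3 = 31. Next multiple of 4 is 32 (not reached); still 7 fragment(s).
Final fork_pos = 31, so 7 fragment(s) are complete. Build each: template segment -> complement -> reverse.
Fragment 1: template[0:4] = CCAT -> complement GGTA -> reversed ATGG
Fragment 2: template[4:8] = ATCT -> complement TAGA -> reversed AGAT
Fragment 3: template[8:12] = GCCA -> complement CGGT -> reversed TGGC
Fragment 4: template[12:16] = CCAA -> complement GGTT -> reversed TTGG
Fragment 5: template[16:20] = TTGA -> complement AACT -> reversed TCAA
Fragment 6: template[20:24] = AGGC -> complement TCCG -> reversed GCCT
Fragment 7: template[24:28] = CGAC -> complement GCTG -> reversed GTCG

Answer: ATGG,AGAT,TGGC,TTGG,TCAA,GCCT,GTCG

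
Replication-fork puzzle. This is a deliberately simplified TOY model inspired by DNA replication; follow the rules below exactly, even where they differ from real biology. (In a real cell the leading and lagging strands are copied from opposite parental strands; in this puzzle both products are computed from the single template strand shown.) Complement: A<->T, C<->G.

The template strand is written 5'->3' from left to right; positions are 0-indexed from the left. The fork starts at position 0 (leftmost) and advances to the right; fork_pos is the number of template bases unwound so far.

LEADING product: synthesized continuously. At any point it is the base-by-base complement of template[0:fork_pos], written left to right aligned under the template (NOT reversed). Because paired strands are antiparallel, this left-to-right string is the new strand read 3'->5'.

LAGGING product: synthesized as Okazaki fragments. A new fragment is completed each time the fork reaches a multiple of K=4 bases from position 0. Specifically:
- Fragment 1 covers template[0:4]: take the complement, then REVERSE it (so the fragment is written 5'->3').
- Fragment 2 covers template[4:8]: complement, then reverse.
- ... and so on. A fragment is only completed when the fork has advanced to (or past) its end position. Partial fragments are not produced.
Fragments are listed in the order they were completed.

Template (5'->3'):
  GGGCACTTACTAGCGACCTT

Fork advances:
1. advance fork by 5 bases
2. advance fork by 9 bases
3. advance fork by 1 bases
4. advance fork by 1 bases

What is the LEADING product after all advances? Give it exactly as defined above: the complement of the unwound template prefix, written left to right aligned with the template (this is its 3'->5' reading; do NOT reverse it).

Step 1: advance 5 -> fork_pos = 0 + 5 = 5.
Step 2: advance 9 -> fork_pos = 5 + 9 = 14.
Step 3: advance 1 -> fork_pos = 14 + 1 = 15.
Step 4: advance 1 -> fork_pos = 15 + 1 = 16.
Unwound prefix: template[0:16] = GGGCACTTACTAGCGA
Complement it base by base (A<->T, C<->G), keeping left-to-right order:
  [0:5] GGGCA -> CCCGT
  [5:10] CTTAC -> GAATG
  [10:15] TAGCG -> ATCGC
  [15:16] A -> T
Concatenate: CCCGTGAATGATCGCT (length 16; written aligned with the template, i.e. 3'->5').

Answer: CCCGTGAATGATCGCT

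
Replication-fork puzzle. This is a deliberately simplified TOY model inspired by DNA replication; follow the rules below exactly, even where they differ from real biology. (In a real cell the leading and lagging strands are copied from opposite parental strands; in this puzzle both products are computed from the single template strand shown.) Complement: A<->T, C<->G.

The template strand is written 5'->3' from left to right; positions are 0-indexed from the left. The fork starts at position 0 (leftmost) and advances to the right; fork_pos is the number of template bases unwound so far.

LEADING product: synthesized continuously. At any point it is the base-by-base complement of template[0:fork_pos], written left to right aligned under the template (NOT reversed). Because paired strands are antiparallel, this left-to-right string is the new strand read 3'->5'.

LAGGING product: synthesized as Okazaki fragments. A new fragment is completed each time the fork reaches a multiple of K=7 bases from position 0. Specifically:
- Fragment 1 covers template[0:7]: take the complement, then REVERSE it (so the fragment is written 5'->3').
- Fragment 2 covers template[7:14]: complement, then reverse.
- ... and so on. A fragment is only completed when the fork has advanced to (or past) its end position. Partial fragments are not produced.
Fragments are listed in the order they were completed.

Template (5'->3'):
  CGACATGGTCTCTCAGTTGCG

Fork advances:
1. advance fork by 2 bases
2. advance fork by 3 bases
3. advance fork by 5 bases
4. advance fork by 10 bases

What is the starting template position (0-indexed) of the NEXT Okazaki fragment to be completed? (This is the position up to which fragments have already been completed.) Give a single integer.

Answer: 14

Derivation:
Step 1: advance 2 -> fork_pos = 0 + 2 = 2. Next multiple of 7 is 7 (not reached); still 0 fragment(s).
Step 2: advance 3 -> fork_pos = 2 + 3 = 5. Next multiple of 7 is 7 (not reached); still 0 fragment(s).
Step 3: advance 5 -> fork_pos = 5 + 5 = 10. Reached multiple(s) of 7: 7 -> fragment 1 completed (1 total).
Step 4: advance 10 -> fork_pos = 10 + 10 = 20. Reached multiple(s) of 7: 14 -> fragment 2 completed (2 total).
2 fragment(s) completed, covering template[0:14] (2 x 7 = 14). The next fragment, fragment 3, covers template[14:21], so it starts at position 14.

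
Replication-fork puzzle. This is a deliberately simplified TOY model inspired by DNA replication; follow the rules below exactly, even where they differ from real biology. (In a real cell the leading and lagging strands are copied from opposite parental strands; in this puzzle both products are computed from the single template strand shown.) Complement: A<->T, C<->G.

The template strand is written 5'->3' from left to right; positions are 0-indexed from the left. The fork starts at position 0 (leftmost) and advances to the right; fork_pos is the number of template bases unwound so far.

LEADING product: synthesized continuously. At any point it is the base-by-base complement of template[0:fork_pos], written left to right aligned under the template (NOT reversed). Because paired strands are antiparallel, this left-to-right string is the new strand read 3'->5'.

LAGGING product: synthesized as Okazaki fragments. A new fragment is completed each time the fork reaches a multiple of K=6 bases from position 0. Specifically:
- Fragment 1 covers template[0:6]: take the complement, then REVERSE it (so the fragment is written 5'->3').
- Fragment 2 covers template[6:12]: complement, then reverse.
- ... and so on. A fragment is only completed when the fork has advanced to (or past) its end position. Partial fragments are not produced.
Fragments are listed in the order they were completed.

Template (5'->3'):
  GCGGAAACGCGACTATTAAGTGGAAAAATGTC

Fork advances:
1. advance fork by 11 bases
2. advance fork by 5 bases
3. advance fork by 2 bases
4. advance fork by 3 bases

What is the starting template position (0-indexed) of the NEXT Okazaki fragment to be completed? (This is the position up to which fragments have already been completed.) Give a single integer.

Answer: 18

Derivation:
Step 1: advance 11 -> fork_pos = 0 + 11 = 11. Reached multiple(s) of 6: 6 -> fragment 1 completed (1 total).
Step 2: advance 5 -> fork_pos = 11 + 5 = 16. Reached multiple(s) of 6: 12 -> fragment 2 completed (2 total).
Step 3: advance 2 -> fork_pos = 16 + 2 = 18. Reached multiple(s) of 6: 18 -> fragment 3 completed (3 total).
Step 4: advance 3 -> fork_pos = 18 + 3 = 21. Next multiple of 6 is 24 (not reached); still 3 fragment(s).
3 fragment(s) completed, covering template[0:18] (3 x 6 = 18). The next fragment, fragment 4, covers template[18:24], so it starts at position 18.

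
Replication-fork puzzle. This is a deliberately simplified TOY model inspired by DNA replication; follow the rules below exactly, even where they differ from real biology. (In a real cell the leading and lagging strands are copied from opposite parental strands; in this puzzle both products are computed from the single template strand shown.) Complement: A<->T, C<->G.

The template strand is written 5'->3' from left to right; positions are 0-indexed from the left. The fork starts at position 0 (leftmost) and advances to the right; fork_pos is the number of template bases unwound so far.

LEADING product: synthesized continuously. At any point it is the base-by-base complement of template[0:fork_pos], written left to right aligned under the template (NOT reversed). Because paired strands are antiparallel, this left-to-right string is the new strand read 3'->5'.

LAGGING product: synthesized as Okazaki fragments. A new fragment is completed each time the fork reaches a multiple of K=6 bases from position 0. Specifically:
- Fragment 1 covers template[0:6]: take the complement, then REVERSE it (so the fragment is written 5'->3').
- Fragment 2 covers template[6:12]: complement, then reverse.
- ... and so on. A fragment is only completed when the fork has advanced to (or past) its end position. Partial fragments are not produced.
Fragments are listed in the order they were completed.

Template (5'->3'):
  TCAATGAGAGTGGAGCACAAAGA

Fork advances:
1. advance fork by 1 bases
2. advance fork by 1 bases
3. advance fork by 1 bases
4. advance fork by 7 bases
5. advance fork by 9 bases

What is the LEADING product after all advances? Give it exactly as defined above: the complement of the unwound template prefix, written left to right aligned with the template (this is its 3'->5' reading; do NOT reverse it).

Answer: AGTTACTCTCACCTCGTGT

Derivation:
Step 1: advance 1 -> fork_pos = 0 + 1 = 1.
Step 2: advance 1 -> fork_pos = 1 + 1 = 2.
Step 3: advance 1 -> fork_pos = 2 + 1 = 3.
Step 4: advance 7 -> fork_pos = 3 + 7 = 10.
Step 5: advance 9 -> fork_pos = 10 + 9 = 19.
Unwound prefix: template[0:19] = TCAATGAGAGTGGAGCACA
Complement it base by base (A<->T, C<->G), keeping left-to-right order:
  [0:5] TCAAT -> AGTTA
  [5:10] GAGAG -> CTCTC
  [10:15] TGGAG -> ACCTC
  [15:19] CACA -> GTGT
Concatenate: AGTTACTCTCACCTCGTGT (length 19; written aligned with the template, i.e. 3'->5').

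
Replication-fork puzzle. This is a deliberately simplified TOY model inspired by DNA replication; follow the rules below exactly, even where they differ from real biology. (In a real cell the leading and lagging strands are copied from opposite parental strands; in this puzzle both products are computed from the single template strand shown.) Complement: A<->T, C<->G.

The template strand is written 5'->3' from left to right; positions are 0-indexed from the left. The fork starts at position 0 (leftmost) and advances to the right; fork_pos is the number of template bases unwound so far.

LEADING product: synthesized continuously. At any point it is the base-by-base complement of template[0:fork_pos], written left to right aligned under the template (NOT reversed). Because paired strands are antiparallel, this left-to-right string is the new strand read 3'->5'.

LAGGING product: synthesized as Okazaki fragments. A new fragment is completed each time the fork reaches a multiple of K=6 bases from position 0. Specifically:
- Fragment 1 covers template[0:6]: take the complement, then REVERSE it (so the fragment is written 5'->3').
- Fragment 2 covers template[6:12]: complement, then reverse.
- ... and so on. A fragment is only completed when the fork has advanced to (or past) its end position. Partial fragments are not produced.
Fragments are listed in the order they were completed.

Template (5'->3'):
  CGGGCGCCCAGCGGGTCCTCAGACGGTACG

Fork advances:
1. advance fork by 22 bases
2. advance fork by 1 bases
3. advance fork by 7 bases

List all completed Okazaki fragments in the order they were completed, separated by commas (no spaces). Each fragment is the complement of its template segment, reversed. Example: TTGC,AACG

Step 1: advance 22 -> fork_pos = 0 + 22 = 22. Reached multiple(s) of 6: 6, 12, 18 -> fragments 1-3 completed (3 total).
Step 2: advance 1 -> fork_pos = 22 + 1 = 23. Next multiple of 6 is 24 (not reached); still 3 fragment(s).
Step 3: advance 7 -> fork_pos = 23 + 7 = 30. Reached multiple(s) of 6: 24, 30 -> fragments 4-5 completed (5 total).
Final fork_pos = 30, so 5 fragment(s) are complete. Build each: template segment -> complement -> reverse.
Fragment 1: template[0:6] = CGGGCG -> complement GCCCGC -> reversed CGCCCG
Fragment 2: template[6:12] = CCCAGC -> complement GGGTCG -> reversed GCTGGG
Fragment 3: template[12:18] = GGGTCC -> complement CCCAGG -> reversed GGACCC
Fragment 4: template[18:24] = TCAGAC -> complement AGTCTG -> reversed GTCTGA
Fragment 5: template[24:30] = GGTACG -> complement CCATGC -> reversed CGTACC

Answer: CGCCCG,GCTGGG,GGACCC,GTCTGA,CGTACC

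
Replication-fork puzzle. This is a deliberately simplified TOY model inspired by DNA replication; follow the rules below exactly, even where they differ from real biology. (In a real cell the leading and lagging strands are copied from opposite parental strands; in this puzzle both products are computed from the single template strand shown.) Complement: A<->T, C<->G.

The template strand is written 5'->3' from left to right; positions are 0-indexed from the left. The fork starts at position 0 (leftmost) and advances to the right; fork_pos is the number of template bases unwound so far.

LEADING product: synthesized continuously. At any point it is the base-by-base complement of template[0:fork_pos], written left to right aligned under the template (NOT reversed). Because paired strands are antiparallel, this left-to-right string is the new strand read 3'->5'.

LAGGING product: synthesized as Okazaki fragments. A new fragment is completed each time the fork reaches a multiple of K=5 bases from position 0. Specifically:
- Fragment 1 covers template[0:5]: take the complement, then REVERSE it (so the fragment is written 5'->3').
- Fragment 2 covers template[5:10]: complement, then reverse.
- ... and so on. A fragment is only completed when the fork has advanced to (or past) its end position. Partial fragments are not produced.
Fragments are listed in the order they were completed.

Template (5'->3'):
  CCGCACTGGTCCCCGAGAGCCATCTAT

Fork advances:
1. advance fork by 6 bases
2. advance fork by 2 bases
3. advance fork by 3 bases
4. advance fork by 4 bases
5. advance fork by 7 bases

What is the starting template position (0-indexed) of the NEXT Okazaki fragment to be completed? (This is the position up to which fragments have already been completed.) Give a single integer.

Answer: 20

Derivation:
Step 1: advance 6 -> fork_pos = 0 + 6 = 6. Reached multiple(s) of 5: 5 -> fragment 1 completed (1 total).
Step 2: advance 2 -> fork_pos = 6 + 2 = 8. Next multiple of 5 is 10 (not reached); still 1 fragment(s).
Step 3: advance 3 -> fork_pos = 8 + 3 = 11. Reached multiple(s) of 5: 10 -> fragment 2 completed (2 total).
Step 4: advance 4 -> fork_pos = 11 + 4 = 15. Reached multiple(s) of 5: 15 -> fragment 3 completed (3 total).
Step 5: advance 7 -> fork_pos = 15 + 7 = 22. Reached multiple(s) of 5: 20 -> fragment 4 completed (4 total).
4 fragment(s) completed, covering template[0:20] (4 x 5 = 20). The next fragment, fragment 5, covers template[20:25], so it starts at position 20.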